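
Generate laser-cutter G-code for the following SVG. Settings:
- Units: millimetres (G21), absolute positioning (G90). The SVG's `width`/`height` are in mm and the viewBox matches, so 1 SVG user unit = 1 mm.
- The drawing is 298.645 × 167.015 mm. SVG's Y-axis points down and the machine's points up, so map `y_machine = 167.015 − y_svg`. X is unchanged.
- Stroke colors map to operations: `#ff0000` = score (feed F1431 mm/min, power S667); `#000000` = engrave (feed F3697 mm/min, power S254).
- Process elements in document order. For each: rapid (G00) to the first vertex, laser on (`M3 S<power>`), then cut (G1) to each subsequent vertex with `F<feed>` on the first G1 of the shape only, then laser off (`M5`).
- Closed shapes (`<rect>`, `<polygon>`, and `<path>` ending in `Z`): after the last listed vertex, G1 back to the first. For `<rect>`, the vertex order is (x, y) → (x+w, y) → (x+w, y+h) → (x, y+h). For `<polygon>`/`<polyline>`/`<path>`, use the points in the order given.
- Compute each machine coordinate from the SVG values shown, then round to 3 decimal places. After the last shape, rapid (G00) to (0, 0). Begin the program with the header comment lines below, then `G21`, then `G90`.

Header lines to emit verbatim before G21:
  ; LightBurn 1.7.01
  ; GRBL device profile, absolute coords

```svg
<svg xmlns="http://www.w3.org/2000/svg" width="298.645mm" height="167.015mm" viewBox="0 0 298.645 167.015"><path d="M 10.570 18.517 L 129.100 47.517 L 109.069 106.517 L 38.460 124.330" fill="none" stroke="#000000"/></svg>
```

1 u = 1 mm; y_m = 167.015 − y.

[1] `<path>` open polyline, #000000→engrave S254 F3697: (10.570,148.498) → (129.100,119.498) → (109.069,60.498) → (38.460,42.685)

; LightBurn 1.7.01
; GRBL device profile, absolute coords
G21
G90
G00 X10.570 Y148.498
M3 S254
G1 X129.100 Y119.498 F3697
G1 X109.069 Y60.498
G1 X38.460 Y42.685
M5
G00 X0.000 Y0.000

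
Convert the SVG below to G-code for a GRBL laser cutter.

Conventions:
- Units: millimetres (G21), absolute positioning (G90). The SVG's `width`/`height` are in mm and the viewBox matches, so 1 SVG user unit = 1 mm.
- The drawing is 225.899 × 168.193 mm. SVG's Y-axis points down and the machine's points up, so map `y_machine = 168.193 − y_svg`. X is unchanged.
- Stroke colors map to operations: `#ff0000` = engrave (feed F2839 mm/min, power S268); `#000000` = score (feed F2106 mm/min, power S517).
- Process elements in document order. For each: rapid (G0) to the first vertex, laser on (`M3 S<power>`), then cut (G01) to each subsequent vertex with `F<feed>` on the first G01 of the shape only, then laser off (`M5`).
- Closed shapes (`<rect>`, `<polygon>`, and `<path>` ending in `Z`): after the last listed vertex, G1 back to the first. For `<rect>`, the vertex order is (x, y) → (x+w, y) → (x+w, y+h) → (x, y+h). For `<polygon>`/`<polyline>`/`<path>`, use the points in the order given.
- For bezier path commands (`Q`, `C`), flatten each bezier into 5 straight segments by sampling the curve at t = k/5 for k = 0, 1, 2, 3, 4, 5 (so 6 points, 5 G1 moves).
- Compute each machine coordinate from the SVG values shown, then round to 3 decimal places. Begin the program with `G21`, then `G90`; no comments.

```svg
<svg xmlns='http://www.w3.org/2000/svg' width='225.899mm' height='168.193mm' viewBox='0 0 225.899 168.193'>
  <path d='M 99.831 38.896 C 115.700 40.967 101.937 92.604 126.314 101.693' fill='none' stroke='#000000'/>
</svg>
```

G21
G90
G0 X99.831 Y129.297
M3 S517
G01 X106.339 Y122.843 F2106
G01 X108.988 Y108.915
G01 X111.031 Y91.935
G01 X115.722 Y76.322
G01 X126.314 Y66.500
M5

viewBox `0 0 225.899 168.193` with mm width/height → 1 unit = 1 mm. Flip: y_m = 168.193 − y_svg.

**Shape 1** — `<path>` cubic bezier, stroke `#000000` → score (S517, F2106). Control points (SVG): P0=(99.831,38.896), P1=(115.700,40.967), P2=(101.937,92.604), P3=(126.314,101.693); sampled at t=k/5. Machine vertices: (99.831,129.297) → (106.339,122.843) → (108.988,108.915) → (111.031,91.935) → (115.722,76.322) → (126.314,66.500). Open path.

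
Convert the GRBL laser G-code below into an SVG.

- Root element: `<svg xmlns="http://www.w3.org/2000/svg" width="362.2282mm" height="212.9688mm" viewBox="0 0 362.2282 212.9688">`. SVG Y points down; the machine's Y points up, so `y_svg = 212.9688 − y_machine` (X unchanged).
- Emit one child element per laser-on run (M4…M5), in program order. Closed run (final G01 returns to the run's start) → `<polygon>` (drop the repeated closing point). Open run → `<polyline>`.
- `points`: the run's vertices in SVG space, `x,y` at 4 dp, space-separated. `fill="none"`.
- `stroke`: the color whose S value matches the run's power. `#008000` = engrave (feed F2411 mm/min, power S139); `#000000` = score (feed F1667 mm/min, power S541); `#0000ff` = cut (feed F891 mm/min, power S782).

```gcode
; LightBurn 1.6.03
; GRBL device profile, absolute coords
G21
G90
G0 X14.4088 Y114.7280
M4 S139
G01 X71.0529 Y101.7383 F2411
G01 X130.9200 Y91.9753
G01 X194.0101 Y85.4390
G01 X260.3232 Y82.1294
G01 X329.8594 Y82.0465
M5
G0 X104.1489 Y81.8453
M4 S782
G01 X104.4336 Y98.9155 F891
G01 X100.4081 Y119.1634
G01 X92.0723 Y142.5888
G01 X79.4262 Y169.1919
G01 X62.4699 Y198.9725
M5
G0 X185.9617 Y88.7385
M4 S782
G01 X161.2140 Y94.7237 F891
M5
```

y_svg = 212.9688 − y_m.

[1] S139→`#008000` (engrave); open run; points: 14.4088,98.2408 71.0529,111.2305 130.9200,120.9935 194.0101,127.5298 260.3232,130.8394 329.8594,130.9223

[2] S782→`#0000ff` (cut); open run; points: 104.1489,131.1235 104.4336,114.0533 100.4081,93.8054 92.0723,70.3800 79.4262,43.7769 62.4699,13.9963

[3] S782→`#0000ff` (cut); open run; points: 185.9617,124.2303 161.2140,118.2451

<svg xmlns="http://www.w3.org/2000/svg" width="362.2282mm" height="212.9688mm" viewBox="0 0 362.2282 212.9688">
  <polyline points="14.4088,98.2408 71.0529,111.2305 130.9200,120.9935 194.0101,127.5298 260.3232,130.8394 329.8594,130.9223" fill="none" stroke="#008000"/>
  <polyline points="104.1489,131.1235 104.4336,114.0533 100.4081,93.8054 92.0723,70.3800 79.4262,43.7769 62.4699,13.9963" fill="none" stroke="#0000ff"/>
  <polyline points="185.9617,124.2303 161.2140,118.2451" fill="none" stroke="#0000ff"/>
</svg>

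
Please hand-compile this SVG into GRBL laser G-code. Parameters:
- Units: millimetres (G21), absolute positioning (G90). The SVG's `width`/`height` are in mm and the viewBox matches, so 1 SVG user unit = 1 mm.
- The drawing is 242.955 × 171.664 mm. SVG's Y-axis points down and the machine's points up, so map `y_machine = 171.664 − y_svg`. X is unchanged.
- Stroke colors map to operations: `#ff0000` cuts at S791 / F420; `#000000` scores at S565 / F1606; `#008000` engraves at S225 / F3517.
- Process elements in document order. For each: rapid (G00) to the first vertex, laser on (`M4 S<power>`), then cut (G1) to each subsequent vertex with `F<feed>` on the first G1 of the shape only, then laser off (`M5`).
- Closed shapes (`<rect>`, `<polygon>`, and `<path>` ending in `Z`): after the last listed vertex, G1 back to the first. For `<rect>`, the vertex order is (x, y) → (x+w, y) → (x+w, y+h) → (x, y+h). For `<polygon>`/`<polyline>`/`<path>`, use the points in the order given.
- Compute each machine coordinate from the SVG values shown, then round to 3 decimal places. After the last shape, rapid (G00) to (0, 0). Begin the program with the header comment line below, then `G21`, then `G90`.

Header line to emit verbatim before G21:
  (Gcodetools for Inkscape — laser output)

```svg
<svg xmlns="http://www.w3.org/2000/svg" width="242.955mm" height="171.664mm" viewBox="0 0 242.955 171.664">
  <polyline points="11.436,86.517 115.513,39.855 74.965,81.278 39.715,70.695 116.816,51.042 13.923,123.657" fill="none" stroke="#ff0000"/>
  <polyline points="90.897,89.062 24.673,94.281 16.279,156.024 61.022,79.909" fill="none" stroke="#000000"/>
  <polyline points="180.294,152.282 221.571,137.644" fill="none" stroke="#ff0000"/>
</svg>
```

1 u = 1 mm; y_m = 171.664 − y.

[1] `<polyline>` open polyline, #ff0000→cut S791 F420: (11.436,85.147) → (115.513,131.809) → (74.965,90.386) → (39.715,100.969) → (116.816,120.622) → (13.923,48.007)

[2] `<polyline>` open polyline, #000000→score S565 F1606: (90.897,82.602) → (24.673,77.383) → (16.279,15.640) → (61.022,91.755)

[3] `<polyline>` line segment, #ff0000→cut S791 F420: (180.294,19.382) → (221.571,34.020)

(Gcodetools for Inkscape — laser output)
G21
G90
G00 X11.436 Y85.147
M4 S791
G1 X115.513 Y131.809 F420
G1 X74.965 Y90.386
G1 X39.715 Y100.969
G1 X116.816 Y120.622
G1 X13.923 Y48.007
M5
G00 X90.897 Y82.602
M4 S565
G1 X24.673 Y77.383 F1606
G1 X16.279 Y15.640
G1 X61.022 Y91.755
M5
G00 X180.294 Y19.382
M4 S791
G1 X221.571 Y34.020 F420
M5
G00 X0.000 Y0.000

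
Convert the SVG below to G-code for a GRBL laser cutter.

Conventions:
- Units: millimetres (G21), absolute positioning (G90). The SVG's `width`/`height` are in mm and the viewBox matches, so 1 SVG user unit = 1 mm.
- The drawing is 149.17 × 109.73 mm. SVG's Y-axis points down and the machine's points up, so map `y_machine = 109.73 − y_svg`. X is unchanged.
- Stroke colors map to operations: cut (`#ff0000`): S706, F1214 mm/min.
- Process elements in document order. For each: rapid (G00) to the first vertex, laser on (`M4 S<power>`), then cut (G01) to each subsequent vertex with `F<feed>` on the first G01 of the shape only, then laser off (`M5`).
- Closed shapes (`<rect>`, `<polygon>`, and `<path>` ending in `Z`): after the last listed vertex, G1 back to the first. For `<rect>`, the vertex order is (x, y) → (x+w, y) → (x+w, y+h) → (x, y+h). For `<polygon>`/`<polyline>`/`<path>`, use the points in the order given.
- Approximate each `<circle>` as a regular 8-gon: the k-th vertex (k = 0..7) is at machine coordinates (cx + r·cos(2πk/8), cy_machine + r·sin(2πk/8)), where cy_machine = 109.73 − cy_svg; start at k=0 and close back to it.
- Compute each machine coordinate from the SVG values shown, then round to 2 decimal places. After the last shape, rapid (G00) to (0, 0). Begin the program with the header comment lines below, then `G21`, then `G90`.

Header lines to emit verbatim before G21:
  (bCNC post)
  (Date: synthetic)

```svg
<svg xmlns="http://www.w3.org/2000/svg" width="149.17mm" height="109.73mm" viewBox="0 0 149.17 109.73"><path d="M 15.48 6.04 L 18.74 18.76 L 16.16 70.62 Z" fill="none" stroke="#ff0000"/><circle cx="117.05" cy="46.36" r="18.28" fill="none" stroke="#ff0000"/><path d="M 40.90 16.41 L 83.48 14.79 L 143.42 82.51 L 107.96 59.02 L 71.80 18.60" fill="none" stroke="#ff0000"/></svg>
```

(bCNC post)
(Date: synthetic)
G21
G90
G00 X15.48 Y103.69
M4 S706
G01 X18.74 Y90.97 F1214
G01 X16.16 Y39.11
G01 X15.48 Y103.69
M5
G00 X135.33 Y63.37
M4 S706
G01 X129.98 Y76.30 F1214
G01 X117.05 Y81.65
G01 X104.12 Y76.30
G01 X98.77 Y63.37
G01 X104.12 Y50.44
G01 X117.05 Y45.09
G01 X129.98 Y50.44
G01 X135.33 Y63.37
M5
G00 X40.90 Y93.32
M4 S706
G01 X83.48 Y94.94 F1214
G01 X143.42 Y27.22
G01 X107.96 Y50.71
G01 X71.80 Y91.13
M5
G00 X0.00 Y0.00

1 u = 1 mm; y_m = 109.73 − y.

[1] `<path>` closed polygon, #ff0000→cut S706 F1214: (15.48,103.69) → (18.74,90.97) → (16.16,39.11) → (15.48,103.69) (closed)

[2] `<circle>` circle, #ff0000→cut S706 F1214: (135.33,63.37) → (129.98,76.30) → (117.05,81.65) → (104.12,76.30) → (98.77,63.37) → (104.12,50.44) → (117.05,45.09) → (129.98,50.44) → (135.33,63.37) (closed)

[3] `<path>` open polyline, #ff0000→cut S706 F1214: (40.90,93.32) → (83.48,94.94) → (143.42,27.22) → (107.96,50.71) → (71.80,91.13)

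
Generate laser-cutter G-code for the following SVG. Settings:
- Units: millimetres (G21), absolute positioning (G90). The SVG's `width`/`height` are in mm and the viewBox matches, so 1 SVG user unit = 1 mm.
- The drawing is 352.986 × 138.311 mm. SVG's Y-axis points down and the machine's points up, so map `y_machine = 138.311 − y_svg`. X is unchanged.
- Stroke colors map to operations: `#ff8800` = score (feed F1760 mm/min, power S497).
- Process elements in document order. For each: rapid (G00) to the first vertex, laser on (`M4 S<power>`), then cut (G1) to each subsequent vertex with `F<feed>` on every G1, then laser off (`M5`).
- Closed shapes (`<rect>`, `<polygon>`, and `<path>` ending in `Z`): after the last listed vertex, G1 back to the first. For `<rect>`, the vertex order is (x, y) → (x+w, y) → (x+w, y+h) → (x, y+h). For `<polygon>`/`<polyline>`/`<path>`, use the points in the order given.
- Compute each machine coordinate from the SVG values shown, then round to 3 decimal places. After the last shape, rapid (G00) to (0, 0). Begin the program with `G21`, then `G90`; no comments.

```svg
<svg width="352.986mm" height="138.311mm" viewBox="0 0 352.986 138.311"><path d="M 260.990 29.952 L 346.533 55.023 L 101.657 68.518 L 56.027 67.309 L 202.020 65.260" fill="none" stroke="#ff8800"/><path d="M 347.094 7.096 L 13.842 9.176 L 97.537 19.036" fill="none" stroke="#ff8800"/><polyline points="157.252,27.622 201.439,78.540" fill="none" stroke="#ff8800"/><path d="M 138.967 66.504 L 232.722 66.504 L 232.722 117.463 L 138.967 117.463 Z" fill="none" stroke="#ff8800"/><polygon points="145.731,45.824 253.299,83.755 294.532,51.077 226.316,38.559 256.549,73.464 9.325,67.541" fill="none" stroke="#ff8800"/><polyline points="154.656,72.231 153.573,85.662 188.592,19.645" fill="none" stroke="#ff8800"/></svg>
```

G21
G90
G00 X260.990 Y108.359
M4 S497
G1 X346.533 Y83.288 F1760
G1 X101.657 Y69.793 F1760
G1 X56.027 Y71.002 F1760
G1 X202.020 Y73.051 F1760
M5
G00 X347.094 Y131.215
M4 S497
G1 X13.842 Y129.135 F1760
G1 X97.537 Y119.275 F1760
M5
G00 X157.252 Y110.689
M4 S497
G1 X201.439 Y59.771 F1760
M5
G00 X138.967 Y71.807
M4 S497
G1 X232.722 Y71.807 F1760
G1 X232.722 Y20.848 F1760
G1 X138.967 Y20.848 F1760
G1 X138.967 Y71.807 F1760
M5
G00 X145.731 Y92.487
M4 S497
G1 X253.299 Y54.556 F1760
G1 X294.532 Y87.234 F1760
G1 X226.316 Y99.752 F1760
G1 X256.549 Y64.847 F1760
G1 X9.325 Y70.770 F1760
G1 X145.731 Y92.487 F1760
M5
G00 X154.656 Y66.080
M4 S497
G1 X153.573 Y52.649 F1760
G1 X188.592 Y118.666 F1760
M5
G00 X0.000 Y0.000

viewBox `0 0 352.986 138.311` with mm width/height → 1 unit = 1 mm. Flip: y_m = 138.311 − y_svg.

**Shape 1** — `<path>` open polyline, stroke `#ff8800` → score (S497, F1760). Machine vertices: (260.990,108.359) → (346.533,83.288) → (101.657,69.793) → (56.027,71.002) → (202.020,73.051). Open path.

**Shape 2** — `<path>` open polyline, stroke `#ff8800` → score (S497, F1760). Machine vertices: (347.094,131.215) → (13.842,129.135) → (97.537,119.275). Open path.

**Shape 3** — `<polyline>` line segment, stroke `#ff8800` → score (S497, F1760). Machine vertices: (157.252,110.689) → (201.439,59.771). Open path.

**Shape 4** — `<path>` rectangle, stroke `#ff8800` → score (S497, F1760). Machine vertices: (138.967,71.807) → (232.722,71.807) → (232.722,20.848) → (138.967,20.848) → (138.967,71.807). Closed: final G1 returns to the first vertex.

**Shape 5** — `<polygon>` closed polygon, stroke `#ff8800` → score (S497, F1760). Machine vertices: (145.731,92.487) → (253.299,54.556) → (294.532,87.234) → (226.316,99.752) → (256.549,64.847) → (9.325,70.770) → (145.731,92.487). Closed: final G1 returns to the first vertex.

**Shape 6** — `<polyline>` open polyline, stroke `#ff8800` → score (S497, F1760). Machine vertices: (154.656,66.080) → (153.573,52.649) → (188.592,118.666). Open path.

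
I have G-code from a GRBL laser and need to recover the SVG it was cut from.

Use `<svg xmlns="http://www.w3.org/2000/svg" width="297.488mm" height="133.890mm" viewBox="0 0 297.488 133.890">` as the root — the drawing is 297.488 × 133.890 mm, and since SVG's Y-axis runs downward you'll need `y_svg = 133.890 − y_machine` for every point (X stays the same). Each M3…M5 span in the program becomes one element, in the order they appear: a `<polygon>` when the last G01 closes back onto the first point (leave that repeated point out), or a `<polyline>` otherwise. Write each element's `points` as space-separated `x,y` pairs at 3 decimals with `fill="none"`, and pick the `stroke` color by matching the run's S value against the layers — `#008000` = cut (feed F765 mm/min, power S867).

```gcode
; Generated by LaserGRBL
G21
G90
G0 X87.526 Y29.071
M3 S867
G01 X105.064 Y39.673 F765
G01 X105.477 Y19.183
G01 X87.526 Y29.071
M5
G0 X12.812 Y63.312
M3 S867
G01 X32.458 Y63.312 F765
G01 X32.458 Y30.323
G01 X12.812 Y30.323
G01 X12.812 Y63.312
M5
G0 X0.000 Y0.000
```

<svg xmlns="http://www.w3.org/2000/svg" width="297.488mm" height="133.890mm" viewBox="0 0 297.488 133.890">
  <polygon points="87.526,104.819 105.064,94.217 105.477,114.707" fill="none" stroke="#008000"/>
  <polygon points="12.812,70.578 32.458,70.578 32.458,103.567 12.812,103.567" fill="none" stroke="#008000"/>
</svg>

Machine Y-up, SVG Y-down with viewBox height 133.890, so y_svg = 133.890 − y_machine; X carries over. Every run uses S867, so all elements get stroke `#008000` (cut).

Run 1: The run returns to its start, so emit a `<polygon>` with points (Y-flipped): 87.526,104.819 105.064,94.217 105.477,114.707.

Run 2: The run returns to its start, so emit a `<polygon>` with points (Y-flipped): 12.812,70.578 32.458,70.578 32.458,103.567 12.812,103.567.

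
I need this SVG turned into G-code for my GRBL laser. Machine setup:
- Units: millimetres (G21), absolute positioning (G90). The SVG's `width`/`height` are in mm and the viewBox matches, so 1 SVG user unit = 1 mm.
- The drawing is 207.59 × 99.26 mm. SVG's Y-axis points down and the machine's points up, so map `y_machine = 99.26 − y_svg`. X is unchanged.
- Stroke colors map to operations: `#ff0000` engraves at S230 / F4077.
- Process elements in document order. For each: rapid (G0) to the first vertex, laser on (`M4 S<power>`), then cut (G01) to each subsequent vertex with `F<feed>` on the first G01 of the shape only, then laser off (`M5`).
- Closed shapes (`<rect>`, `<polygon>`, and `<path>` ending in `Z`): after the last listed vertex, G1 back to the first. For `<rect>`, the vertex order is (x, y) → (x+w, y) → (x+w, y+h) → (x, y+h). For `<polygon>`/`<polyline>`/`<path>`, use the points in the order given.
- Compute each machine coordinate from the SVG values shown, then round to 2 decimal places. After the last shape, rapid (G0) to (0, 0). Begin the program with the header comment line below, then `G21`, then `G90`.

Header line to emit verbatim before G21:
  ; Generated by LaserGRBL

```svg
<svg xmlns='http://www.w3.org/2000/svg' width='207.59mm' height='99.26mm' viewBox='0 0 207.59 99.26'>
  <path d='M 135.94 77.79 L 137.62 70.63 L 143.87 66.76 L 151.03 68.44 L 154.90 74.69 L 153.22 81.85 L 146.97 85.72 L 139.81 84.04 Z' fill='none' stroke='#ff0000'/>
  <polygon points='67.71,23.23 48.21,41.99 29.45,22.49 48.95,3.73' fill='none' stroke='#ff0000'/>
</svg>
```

; Generated by LaserGRBL
G21
G90
G0 X135.94 Y21.47
M4 S230
G01 X137.62 Y28.63 F4077
G01 X143.87 Y32.50
G01 X151.03 Y30.82
G01 X154.90 Y24.57
G01 X153.22 Y17.41
G01 X146.97 Y13.54
G01 X139.81 Y15.22
G01 X135.94 Y21.47
M5
G0 X67.71 Y76.03
M4 S230
G01 X48.21 Y57.27 F4077
G01 X29.45 Y76.77
G01 X48.95 Y95.53
G01 X67.71 Y76.03
M5
G0 X0.00 Y0.00

Since the viewBox matches the mm dimensions, user units are millimetres directly. The only transform is the Y-flip y_m = 99.26 − y_svg.

Shape 1 is a regular polygon drawn with `<path>`. Its stroke #ff0000 means engrave at S230, F4077. After flipping Y the toolpath is (135.94,21.47) → (137.62,28.63) → (143.87,32.50) → (151.03,30.82) → (154.90,24.57) → (153.22,17.41) → (146.97,13.54) → (139.81,15.22) → (135.94,21.47), returning to the start.

Shape 2 is a regular polygon drawn with `<polygon>`. Its stroke #ff0000 means engrave at S230, F4077. After flipping Y the toolpath is (67.71,76.03) → (48.21,57.27) → (29.45,76.77) → (48.95,95.53) → (67.71,76.03), returning to the start.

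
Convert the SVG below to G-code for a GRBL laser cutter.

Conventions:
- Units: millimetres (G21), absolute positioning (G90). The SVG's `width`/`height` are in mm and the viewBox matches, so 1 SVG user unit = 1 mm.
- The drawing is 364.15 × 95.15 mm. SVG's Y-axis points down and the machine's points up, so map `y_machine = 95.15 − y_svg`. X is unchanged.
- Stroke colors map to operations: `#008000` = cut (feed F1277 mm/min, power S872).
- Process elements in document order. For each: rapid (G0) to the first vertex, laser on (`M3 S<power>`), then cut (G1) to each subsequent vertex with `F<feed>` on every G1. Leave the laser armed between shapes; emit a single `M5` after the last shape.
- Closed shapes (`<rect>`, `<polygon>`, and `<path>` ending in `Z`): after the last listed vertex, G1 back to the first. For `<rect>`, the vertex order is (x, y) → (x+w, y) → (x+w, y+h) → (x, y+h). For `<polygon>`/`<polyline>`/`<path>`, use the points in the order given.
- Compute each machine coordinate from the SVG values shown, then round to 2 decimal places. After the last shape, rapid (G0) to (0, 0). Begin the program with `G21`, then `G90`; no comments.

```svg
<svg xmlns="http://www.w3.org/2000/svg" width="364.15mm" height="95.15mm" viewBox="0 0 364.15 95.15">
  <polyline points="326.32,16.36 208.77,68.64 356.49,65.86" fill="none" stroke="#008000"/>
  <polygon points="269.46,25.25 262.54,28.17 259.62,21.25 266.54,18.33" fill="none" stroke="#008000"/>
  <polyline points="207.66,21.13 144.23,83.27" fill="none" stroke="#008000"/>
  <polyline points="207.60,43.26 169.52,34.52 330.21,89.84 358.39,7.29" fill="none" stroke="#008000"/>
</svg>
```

viewBox `0 0 364.15 95.15` with mm width/height → 1 unit = 1 mm. Flip: y_m = 95.15 − y_svg.

**Shape 1** — `<polyline>` open polyline, stroke `#008000` → cut (S872, F1277). Machine vertices: (326.32,78.79) → (208.77,26.51) → (356.49,29.29). Open path.

**Shape 2** — `<polygon>` regular polygon, stroke `#008000` → cut (S872, F1277). Machine vertices: (269.46,69.90) → (262.54,66.98) → (259.62,73.90) → (266.54,76.82) → (269.46,69.90). Closed: final G1 returns to the first vertex.

**Shape 3** — `<polyline>` line segment, stroke `#008000` → cut (S872, F1277). Machine vertices: (207.66,74.02) → (144.23,11.88). Open path.

**Shape 4** — `<polyline>` open polyline, stroke `#008000` → cut (S872, F1277). Machine vertices: (207.60,51.89) → (169.52,60.63) → (330.21,5.31) → (358.39,87.86). Open path.

G21
G90
G0 X326.32 Y78.79
M3 S872
G1 X208.77 Y26.51 F1277
G1 X356.49 Y29.29 F1277
G0 X269.46 Y69.90
M3 S872
G1 X262.54 Y66.98 F1277
G1 X259.62 Y73.90 F1277
G1 X266.54 Y76.82 F1277
G1 X269.46 Y69.90 F1277
G0 X207.66 Y74.02
M3 S872
G1 X144.23 Y11.88 F1277
G0 X207.60 Y51.89
M3 S872
G1 X169.52 Y60.63 F1277
G1 X330.21 Y5.31 F1277
G1 X358.39 Y87.86 F1277
M5
G0 X0.00 Y0.00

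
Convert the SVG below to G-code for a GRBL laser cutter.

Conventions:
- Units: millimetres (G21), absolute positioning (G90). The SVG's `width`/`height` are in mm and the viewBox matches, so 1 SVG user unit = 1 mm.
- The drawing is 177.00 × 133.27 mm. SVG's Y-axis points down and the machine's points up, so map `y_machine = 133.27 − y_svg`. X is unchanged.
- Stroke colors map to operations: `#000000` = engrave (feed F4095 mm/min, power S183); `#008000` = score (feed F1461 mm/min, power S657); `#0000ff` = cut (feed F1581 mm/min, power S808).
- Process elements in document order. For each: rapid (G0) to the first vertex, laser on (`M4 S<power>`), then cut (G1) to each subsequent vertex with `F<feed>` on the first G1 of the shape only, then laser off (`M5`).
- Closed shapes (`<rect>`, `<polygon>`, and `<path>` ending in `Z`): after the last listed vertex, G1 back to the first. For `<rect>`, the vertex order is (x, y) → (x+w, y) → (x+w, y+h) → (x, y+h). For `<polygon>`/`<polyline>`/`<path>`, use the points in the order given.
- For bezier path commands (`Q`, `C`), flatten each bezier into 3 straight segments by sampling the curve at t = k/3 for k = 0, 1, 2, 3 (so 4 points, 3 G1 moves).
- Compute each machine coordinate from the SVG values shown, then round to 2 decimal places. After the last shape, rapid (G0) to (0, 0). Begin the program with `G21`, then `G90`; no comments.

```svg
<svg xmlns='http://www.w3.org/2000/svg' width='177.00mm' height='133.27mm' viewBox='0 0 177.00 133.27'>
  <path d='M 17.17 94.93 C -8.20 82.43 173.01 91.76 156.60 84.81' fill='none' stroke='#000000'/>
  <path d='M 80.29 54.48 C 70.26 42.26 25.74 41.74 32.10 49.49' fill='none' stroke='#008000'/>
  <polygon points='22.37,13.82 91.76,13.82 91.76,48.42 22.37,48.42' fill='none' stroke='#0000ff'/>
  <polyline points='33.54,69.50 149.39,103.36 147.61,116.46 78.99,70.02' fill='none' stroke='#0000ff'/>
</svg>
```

G21
G90
G0 X17.17 Y38.34
M4 S183
G1 X45.69 Y44.97 F4095
G1 X122.11 Y45.53
G1 X156.60 Y48.46
M5
G0 X80.29 Y78.79
M4 S657
G1 X61.93 Y87.24 F1461
G1 X39.54 Y88.65
G1 X32.10 Y83.78
M5
G0 X22.37 Y119.45
M4 S808
G1 X91.76 Y119.45 F1581
G1 X91.76 Y84.85
G1 X22.37 Y84.85
G1 X22.37 Y119.45
M5
G0 X33.54 Y63.77
M4 S808
G1 X149.39 Y29.91 F1581
G1 X147.61 Y16.81
G1 X78.99 Y63.25
M5
G0 X0.00 Y0.00

Since the viewBox matches the mm dimensions, user units are millimetres directly. The only transform is the Y-flip y_m = 133.27 − y_svg.

Shape 1 is a cubic bezier drawn with `<path>`. Its stroke #000000 means engrave at S183, F4095. After flipping Y the toolpath is (17.17,38.34) → (45.69,44.97) → (122.11,45.53) → (156.60,48.46).

Shape 2 is a cubic bezier drawn with `<path>`. Its stroke #008000 means score at S657, F1461. After flipping Y the toolpath is (80.29,78.79) → (61.93,87.24) → (39.54,88.65) → (32.10,83.78).

Shape 3 is a rectangle drawn with `<polygon>`. Its stroke #0000ff means cut at S808, F1581. After flipping Y the toolpath is (22.37,119.45) → (91.76,119.45) → (91.76,84.85) → (22.37,84.85) → (22.37,119.45), returning to the start.

Shape 4 is a open polyline drawn with `<polyline>`. Its stroke #0000ff means cut at S808, F1581. After flipping Y the toolpath is (33.54,63.77) → (149.39,29.91) → (147.61,16.81) → (78.99,63.25).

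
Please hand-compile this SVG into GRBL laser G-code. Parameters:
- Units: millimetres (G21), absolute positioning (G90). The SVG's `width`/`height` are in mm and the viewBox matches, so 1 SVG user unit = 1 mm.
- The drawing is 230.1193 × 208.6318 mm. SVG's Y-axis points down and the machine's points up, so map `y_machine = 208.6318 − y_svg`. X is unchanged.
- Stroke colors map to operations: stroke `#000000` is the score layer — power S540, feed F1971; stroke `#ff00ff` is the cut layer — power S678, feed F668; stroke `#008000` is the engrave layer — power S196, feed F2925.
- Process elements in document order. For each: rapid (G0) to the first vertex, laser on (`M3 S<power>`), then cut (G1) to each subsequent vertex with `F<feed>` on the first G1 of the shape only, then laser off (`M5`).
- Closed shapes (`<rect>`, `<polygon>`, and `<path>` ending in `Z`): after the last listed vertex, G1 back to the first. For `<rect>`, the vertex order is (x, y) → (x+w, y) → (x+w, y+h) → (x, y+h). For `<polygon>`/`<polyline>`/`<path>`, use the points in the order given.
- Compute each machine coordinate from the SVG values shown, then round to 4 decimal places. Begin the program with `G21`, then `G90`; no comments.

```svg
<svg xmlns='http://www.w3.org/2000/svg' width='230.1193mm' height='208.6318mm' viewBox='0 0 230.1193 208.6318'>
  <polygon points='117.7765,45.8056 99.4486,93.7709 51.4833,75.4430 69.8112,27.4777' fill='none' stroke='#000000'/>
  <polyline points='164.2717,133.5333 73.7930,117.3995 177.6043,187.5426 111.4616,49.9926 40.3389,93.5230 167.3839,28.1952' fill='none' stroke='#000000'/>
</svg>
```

G21
G90
G0 X117.7765 Y162.8262
M3 S540
G1 X99.4486 Y114.8609 F1971
G1 X51.4833 Y133.1888
G1 X69.8112 Y181.1541
G1 X117.7765 Y162.8262
M5
G0 X164.2717 Y75.0985
M3 S540
G1 X73.7930 Y91.2323 F1971
G1 X177.6043 Y21.0892
G1 X111.4616 Y158.6392
G1 X40.3389 Y115.1088
G1 X167.3839 Y180.4366
M5

Since the viewBox matches the mm dimensions, user units are millimetres directly. The only transform is the Y-flip y_m = 208.6318 − y_svg.

Shape 1 is a regular polygon drawn with `<polygon>`. Its stroke #000000 means score at S540, F1971. After flipping Y the toolpath is (117.7765,162.8262) → (99.4486,114.8609) → (51.4833,133.1888) → (69.8112,181.1541) → (117.7765,162.8262), returning to the start.

Shape 2 is a open polyline drawn with `<polyline>`. Its stroke #000000 means score at S540, F1971. After flipping Y the toolpath is (164.2717,75.0985) → (73.7930,91.2323) → (177.6043,21.0892) → (111.4616,158.6392) → (40.3389,115.1088) → (167.3839,180.4366).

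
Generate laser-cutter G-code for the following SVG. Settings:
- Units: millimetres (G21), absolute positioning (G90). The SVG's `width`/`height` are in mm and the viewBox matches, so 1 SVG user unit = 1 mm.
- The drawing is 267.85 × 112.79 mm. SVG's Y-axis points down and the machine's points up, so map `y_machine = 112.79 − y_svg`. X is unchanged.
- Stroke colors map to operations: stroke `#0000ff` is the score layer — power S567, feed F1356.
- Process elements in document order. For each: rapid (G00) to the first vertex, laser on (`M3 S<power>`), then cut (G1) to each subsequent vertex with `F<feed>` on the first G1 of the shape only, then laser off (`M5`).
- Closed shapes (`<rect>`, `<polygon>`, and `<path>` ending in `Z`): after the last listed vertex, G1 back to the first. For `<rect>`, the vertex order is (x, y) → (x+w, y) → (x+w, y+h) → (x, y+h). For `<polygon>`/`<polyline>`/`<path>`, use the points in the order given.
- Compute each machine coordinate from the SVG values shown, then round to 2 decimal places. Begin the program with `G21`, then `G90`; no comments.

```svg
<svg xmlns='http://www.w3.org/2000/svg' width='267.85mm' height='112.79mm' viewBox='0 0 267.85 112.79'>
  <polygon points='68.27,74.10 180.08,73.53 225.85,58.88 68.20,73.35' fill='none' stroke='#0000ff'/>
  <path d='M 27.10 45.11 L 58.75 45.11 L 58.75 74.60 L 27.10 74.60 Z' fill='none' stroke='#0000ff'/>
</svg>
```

G21
G90
G00 X68.27 Y38.69
M3 S567
G1 X180.08 Y39.26 F1356
G1 X225.85 Y53.91
G1 X68.20 Y39.44
G1 X68.27 Y38.69
M5
G00 X27.10 Y67.68
M3 S567
G1 X58.75 Y67.68 F1356
G1 X58.75 Y38.19
G1 X27.10 Y38.19
G1 X27.10 Y67.68
M5

1 u = 1 mm; y_m = 112.79 − y.

[1] `<polygon>` closed polygon, #0000ff→score S567 F1356: (68.27,38.69) → (180.08,39.26) → (225.85,53.91) → (68.20,39.44) → (68.27,38.69) (closed)

[2] `<path>` rectangle, #0000ff→score S567 F1356: (27.10,67.68) → (58.75,67.68) → (58.75,38.19) → (27.10,38.19) → (27.10,67.68) (closed)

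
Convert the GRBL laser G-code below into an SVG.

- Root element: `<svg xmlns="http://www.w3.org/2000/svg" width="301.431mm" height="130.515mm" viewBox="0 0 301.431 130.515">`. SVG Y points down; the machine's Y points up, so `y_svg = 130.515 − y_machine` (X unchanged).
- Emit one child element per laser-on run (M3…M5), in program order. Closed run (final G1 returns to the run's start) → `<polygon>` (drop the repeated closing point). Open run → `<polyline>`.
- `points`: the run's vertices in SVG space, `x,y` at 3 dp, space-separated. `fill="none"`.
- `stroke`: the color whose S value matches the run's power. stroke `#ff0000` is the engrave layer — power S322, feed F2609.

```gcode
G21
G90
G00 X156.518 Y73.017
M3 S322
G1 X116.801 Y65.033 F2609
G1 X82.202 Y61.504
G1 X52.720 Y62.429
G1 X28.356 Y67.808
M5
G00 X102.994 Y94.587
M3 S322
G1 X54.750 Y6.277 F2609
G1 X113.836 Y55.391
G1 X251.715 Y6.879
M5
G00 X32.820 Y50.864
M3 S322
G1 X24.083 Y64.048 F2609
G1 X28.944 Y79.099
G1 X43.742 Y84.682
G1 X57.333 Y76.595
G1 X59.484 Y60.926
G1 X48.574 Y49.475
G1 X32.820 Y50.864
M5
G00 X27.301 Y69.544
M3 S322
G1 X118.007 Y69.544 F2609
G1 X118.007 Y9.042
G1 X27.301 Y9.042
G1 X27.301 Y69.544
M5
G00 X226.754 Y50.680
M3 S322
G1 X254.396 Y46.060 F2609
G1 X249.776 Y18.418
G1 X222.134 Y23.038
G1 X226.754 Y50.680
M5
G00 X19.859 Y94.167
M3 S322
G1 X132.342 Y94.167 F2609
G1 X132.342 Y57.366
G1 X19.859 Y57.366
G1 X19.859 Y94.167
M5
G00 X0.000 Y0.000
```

Machine Y-up, SVG Y-down with viewBox height 130.515, so y_svg = 130.515 − y_machine; X carries over. Every run uses S322, so all elements get stroke `#ff0000` (engrave).

Run 1: The run is open, so emit a `<polyline>` with points (Y-flipped): 156.518,57.498 116.801,65.482 82.202,69.011 52.720,68.086 28.356,62.707.

Run 2: The run is open, so emit a `<polyline>` with points (Y-flipped): 102.994,35.928 54.750,124.238 113.836,75.124 251.715,123.636.

Run 3: The run returns to its start, so emit a `<polygon>` with points (Y-flipped): 32.820,79.651 24.083,66.467 28.944,51.416 43.742,45.833 57.333,53.920 59.484,69.589 48.574,81.040.

Run 4: The run returns to its start, so emit a `<polygon>` with points (Y-flipped): 27.301,60.971 118.007,60.971 118.007,121.473 27.301,121.473.

Run 5: The run returns to its start, so emit a `<polygon>` with points (Y-flipped): 226.754,79.835 254.396,84.455 249.776,112.097 222.134,107.477.

Run 6: The run returns to its start, so emit a `<polygon>` with points (Y-flipped): 19.859,36.348 132.342,36.348 132.342,73.149 19.859,73.149.

<svg xmlns="http://www.w3.org/2000/svg" width="301.431mm" height="130.515mm" viewBox="0 0 301.431 130.515">
  <polyline points="156.518,57.498 116.801,65.482 82.202,69.011 52.720,68.086 28.356,62.707" fill="none" stroke="#ff0000"/>
  <polyline points="102.994,35.928 54.750,124.238 113.836,75.124 251.715,123.636" fill="none" stroke="#ff0000"/>
  <polygon points="32.820,79.651 24.083,66.467 28.944,51.416 43.742,45.833 57.333,53.920 59.484,69.589 48.574,81.040" fill="none" stroke="#ff0000"/>
  <polygon points="27.301,60.971 118.007,60.971 118.007,121.473 27.301,121.473" fill="none" stroke="#ff0000"/>
  <polygon points="226.754,79.835 254.396,84.455 249.776,112.097 222.134,107.477" fill="none" stroke="#ff0000"/>
  <polygon points="19.859,36.348 132.342,36.348 132.342,73.149 19.859,73.149" fill="none" stroke="#ff0000"/>
</svg>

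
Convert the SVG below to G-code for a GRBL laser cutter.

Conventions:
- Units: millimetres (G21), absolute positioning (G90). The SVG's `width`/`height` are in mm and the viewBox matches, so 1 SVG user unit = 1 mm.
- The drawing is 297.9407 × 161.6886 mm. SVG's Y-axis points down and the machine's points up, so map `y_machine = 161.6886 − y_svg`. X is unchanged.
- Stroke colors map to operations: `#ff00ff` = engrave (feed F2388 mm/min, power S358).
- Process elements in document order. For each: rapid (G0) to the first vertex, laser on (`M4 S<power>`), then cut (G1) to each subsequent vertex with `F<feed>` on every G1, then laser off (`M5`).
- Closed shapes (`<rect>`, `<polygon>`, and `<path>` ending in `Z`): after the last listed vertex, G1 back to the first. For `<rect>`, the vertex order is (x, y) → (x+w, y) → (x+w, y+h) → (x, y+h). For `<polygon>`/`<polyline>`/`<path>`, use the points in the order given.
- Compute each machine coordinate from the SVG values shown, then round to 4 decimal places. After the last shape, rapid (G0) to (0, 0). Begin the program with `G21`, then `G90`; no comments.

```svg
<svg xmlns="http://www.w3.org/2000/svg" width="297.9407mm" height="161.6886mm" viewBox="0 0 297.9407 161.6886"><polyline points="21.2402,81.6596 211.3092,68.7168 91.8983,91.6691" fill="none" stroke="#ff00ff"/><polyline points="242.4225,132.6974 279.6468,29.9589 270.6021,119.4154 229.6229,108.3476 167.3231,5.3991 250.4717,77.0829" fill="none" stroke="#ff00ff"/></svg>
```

G21
G90
G0 X21.2402 Y80.0290
M4 S358
G1 X211.3092 Y92.9718 F2388
G1 X91.8983 Y70.0195 F2388
M5
G0 X242.4225 Y28.9912
M4 S358
G1 X279.6468 Y131.7297 F2388
G1 X270.6021 Y42.2732 F2388
G1 X229.6229 Y53.3410 F2388
G1 X167.3231 Y156.2895 F2388
G1 X250.4717 Y84.6057 F2388
M5
G0 X0.0000 Y0.0000

Since the viewBox matches the mm dimensions, user units are millimetres directly. The only transform is the Y-flip y_m = 161.6886 − y_svg.

Shape 1 is a open polyline drawn with `<polyline>`. Its stroke #ff00ff means engrave at S358, F2388. After flipping Y the toolpath is (21.2402,80.0290) → (211.3092,92.9718) → (91.8983,70.0195).

Shape 2 is a open polyline drawn with `<polyline>`. Its stroke #ff00ff means engrave at S358, F2388. After flipping Y the toolpath is (242.4225,28.9912) → (279.6468,131.7297) → (270.6021,42.2732) → (229.6229,53.3410) → (167.3231,156.2895) → (250.4717,84.6057).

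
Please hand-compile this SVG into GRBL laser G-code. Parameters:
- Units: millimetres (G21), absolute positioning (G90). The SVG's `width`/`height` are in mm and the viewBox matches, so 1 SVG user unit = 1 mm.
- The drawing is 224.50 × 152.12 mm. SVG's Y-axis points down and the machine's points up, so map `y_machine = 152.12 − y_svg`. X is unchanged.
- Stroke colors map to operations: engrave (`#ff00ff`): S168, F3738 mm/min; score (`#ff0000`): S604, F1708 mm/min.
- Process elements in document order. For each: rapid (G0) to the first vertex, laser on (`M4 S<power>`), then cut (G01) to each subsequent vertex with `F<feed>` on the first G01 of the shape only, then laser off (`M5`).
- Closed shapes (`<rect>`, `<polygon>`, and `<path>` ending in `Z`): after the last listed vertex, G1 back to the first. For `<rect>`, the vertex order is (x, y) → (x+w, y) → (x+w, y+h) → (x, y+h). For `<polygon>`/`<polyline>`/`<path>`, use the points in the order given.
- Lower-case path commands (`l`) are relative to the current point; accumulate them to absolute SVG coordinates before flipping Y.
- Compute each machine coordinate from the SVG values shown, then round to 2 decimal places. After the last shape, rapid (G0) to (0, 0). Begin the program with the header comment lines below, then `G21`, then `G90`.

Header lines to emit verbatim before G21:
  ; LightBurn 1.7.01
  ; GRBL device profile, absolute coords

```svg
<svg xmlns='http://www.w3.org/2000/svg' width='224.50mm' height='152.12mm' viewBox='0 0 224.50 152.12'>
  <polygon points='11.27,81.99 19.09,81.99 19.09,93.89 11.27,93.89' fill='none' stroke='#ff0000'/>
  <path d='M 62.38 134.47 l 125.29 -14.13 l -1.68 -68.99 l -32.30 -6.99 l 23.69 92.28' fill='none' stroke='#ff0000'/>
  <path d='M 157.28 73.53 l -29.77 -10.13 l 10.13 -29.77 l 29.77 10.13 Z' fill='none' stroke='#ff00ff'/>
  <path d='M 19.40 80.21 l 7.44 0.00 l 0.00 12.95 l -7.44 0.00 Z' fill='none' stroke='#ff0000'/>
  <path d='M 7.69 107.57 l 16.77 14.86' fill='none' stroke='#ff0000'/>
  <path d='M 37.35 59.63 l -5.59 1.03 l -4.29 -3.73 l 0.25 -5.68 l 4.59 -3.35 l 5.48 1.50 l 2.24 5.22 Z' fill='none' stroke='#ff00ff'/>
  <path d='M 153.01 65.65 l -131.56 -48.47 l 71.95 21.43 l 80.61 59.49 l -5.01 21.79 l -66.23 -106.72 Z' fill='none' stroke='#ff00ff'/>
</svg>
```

; LightBurn 1.7.01
; GRBL device profile, absolute coords
G21
G90
G0 X11.27 Y70.13
M4 S604
G01 X19.09 Y70.13 F1708
G01 X19.09 Y58.23
G01 X11.27 Y58.23
G01 X11.27 Y70.13
M5
G0 X62.38 Y17.65
M4 S604
G01 X187.67 Y31.78 F1708
G01 X185.99 Y100.77
G01 X153.69 Y107.76
G01 X177.38 Y15.48
M5
G0 X157.28 Y78.59
M4 S168
G01 X127.51 Y88.72 F3738
G01 X137.64 Y118.49
G01 X167.41 Y108.36
G01 X157.28 Y78.59
M5
G0 X19.40 Y71.91
M4 S604
G01 X26.84 Y71.91 F1708
G01 X26.84 Y58.96
G01 X19.40 Y58.96
G01 X19.40 Y71.91
M5
G0 X7.69 Y44.55
M4 S604
G01 X24.46 Y29.69 F1708
M5
G0 X37.35 Y92.49
M4 S168
G01 X31.76 Y91.46 F3738
G01 X27.47 Y95.19
G01 X27.72 Y100.87
G01 X32.31 Y104.22
G01 X37.79 Y102.72
G01 X40.03 Y97.50
G01 X37.35 Y92.49
M5
G0 X153.01 Y86.47
M4 S168
G01 X21.45 Y134.94 F3738
G01 X93.40 Y113.51
G01 X174.01 Y54.02
G01 X169.00 Y32.23
G01 X102.77 Y138.95
G01 X153.01 Y86.47
M5
G0 X0.00 Y0.00

1 u = 1 mm; y_m = 152.12 − y.

[1] `<polygon>` rectangle, #ff0000→score S604 F1708: (11.27,70.13) → (19.09,70.13) → (19.09,58.23) → (11.27,58.23) → (11.27,70.13) (closed)

[2] `<path>` open polyline, #ff0000→score S604 F1708: (62.38,17.65) → (187.67,31.78) → (185.99,100.77) → (153.69,107.76) → (177.38,15.48)

[3] `<path>` regular polygon, #ff00ff→engrave S168 F3738: (157.28,78.59) → (127.51,88.72) → (137.64,118.49) → (167.41,108.36) → (157.28,78.59) (closed)

[4] `<path>` rectangle, #ff0000→score S604 F1708: (19.40,71.91) → (26.84,71.91) → (26.84,58.96) → (19.40,58.96) → (19.40,71.91) (closed)

[5] `<path>` line segment, #ff0000→score S604 F1708: (7.69,44.55) → (24.46,29.69)

[6] `<path>` regular polygon, #ff00ff→engrave S168 F3738: (37.35,92.49) → (31.76,91.46) → (27.47,95.19) → (27.72,100.87) → (32.31,104.22) → (37.79,102.72) → (40.03,97.50) → (37.35,92.49) (closed)

[7] `<path>` closed polygon, #ff00ff→engrave S168 F3738: (153.01,86.47) → (21.45,134.94) → (93.40,113.51) → (174.01,54.02) → (169.00,32.23) → (102.77,138.95) → (153.01,86.47) (closed)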